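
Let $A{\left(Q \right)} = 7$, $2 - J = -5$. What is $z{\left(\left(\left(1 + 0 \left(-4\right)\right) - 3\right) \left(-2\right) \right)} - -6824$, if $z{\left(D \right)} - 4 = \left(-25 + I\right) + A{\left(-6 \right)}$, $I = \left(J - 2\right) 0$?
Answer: $6810$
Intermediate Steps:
$J = 7$ ($J = 2 - -5 = 2 + 5 = 7$)
$I = 0$ ($I = \left(7 - 2\right) 0 = 5 \cdot 0 = 0$)
$z{\left(D \right)} = -14$ ($z{\left(D \right)} = 4 + \left(\left(-25 + 0\right) + 7\right) = 4 + \left(-25 + 7\right) = 4 - 18 = -14$)
$z{\left(\left(\left(1 + 0 \left(-4\right)\right) - 3\right) \left(-2\right) \right)} - -6824 = -14 - -6824 = -14 + 6824 = 6810$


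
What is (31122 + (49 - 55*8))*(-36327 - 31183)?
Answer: -2074649810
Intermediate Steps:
(31122 + (49 - 55*8))*(-36327 - 31183) = (31122 + (49 - 440))*(-67510) = (31122 - 391)*(-67510) = 30731*(-67510) = -2074649810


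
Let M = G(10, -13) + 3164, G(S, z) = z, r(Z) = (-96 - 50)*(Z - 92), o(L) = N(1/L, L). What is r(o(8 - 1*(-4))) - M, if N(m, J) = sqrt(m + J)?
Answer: 10281 - 73*sqrt(435)/3 ≈ 9773.5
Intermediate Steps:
N(m, J) = sqrt(J + m)
o(L) = sqrt(L + 1/L)
r(Z) = 13432 - 146*Z (r(Z) = -146*(-92 + Z) = 13432 - 146*Z)
M = 3151 (M = -13 + 3164 = 3151)
r(o(8 - 1*(-4))) - M = (13432 - 146*sqrt((8 - 1*(-4)) + 1/(8 - 1*(-4)))) - 1*3151 = (13432 - 146*sqrt((8 + 4) + 1/(8 + 4))) - 3151 = (13432 - 146*sqrt(12 + 1/12)) - 3151 = (13432 - 73*sqrt(435)/3) - 3151 = 10281 - 73*sqrt(435)/3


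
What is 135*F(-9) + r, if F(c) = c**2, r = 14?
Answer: 10949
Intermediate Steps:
135*F(-9) + r = 135*(-9)**2 + 14 = 135*81 + 14 = 10935 + 14 = 10949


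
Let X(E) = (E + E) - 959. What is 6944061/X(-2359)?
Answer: -6944061/5677 ≈ -1223.2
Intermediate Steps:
X(E) = -959 + 2*E (X(E) = 2*E - 959 = -959 + 2*E)
6944061/X(-2359) = 6944061/(-959 + 2*(-2359)) = 6944061/(-959 - 4718) = 6944061/(-5677) = 6944061*(-1/5677) = -6944061/5677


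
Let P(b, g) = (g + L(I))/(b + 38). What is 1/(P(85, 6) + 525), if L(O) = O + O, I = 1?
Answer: 123/64583 ≈ 0.0019045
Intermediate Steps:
L(O) = 2*O
P(b, g) = (2 + g)/(38 + b) (P(b, g) = (g + 2*1)/(b + 38) = (g + 2)/(38 + b) = (2 + g)/(38 + b))
1/(P(85, 6) + 525) = 1/((2 + 6)/(38 + 85) + 525) = 1/(8/123 + 525) = 1/(64583/123) = 123/64583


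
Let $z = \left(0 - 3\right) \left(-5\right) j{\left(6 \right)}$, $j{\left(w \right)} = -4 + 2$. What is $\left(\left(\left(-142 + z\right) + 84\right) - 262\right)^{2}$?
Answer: $122500$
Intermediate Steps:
$j{\left(w \right)} = -2$
$z = -30$ ($z = \left(0 - 3\right) \left(-5\right) \left(-2\right) = \left(-3\right) \left(-5\right) \left(-2\right) = 15 \left(-2\right) = -30$)
$\left(\left(\left(-142 + z\right) + 84\right) - 262\right)^{2} = \left(\left(\left(-142 - 30\right) + 84\right) - 262\right)^{2} = \left(\left(-172 + 84\right) - 262\right)^{2} = \left(-88 - 262\right)^{2} = \left(-350\right)^{2} = 122500$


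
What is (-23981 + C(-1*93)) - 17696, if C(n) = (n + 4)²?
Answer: -33756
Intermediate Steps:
C(n) = (4 + n)²
(-23981 + C(-1*93)) - 17696 = (-23981 + (4 - 1*93)²) - 17696 = (-23981 + (4 - 93)²) - 17696 = (-23981 + (-89)²) - 17696 = (-23981 + 7921) - 17696 = -16060 - 17696 = -33756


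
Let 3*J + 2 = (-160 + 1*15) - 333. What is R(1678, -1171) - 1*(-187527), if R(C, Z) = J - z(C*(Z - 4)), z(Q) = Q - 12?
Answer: 2159029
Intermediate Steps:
z(Q) = -12 + Q
J = -160 (J = -⅔ + ((-160 + 1*15) - 333)/3 = -⅔ + ((-160 + 15) - 333)/3 = -⅔ + (-145 - 333)/3 = -⅔ + (⅓)*(-478) = -⅔ - 478/3 = -160)
R(C, Z) = -148 - C*(-4 + Z) (R(C, Z) = -160 - (-12 + C*(Z - 4)) = -160 - (-12 + C*(-4 + Z)) = -160 + (12 - C*(-4 + Z)) = -148 - C*(-4 + Z))
R(1678, -1171) - 1*(-187527) = (-148 - 1*1678*(-4 - 1171)) - 1*(-187527) = (-148 - 1*1678*(-1175)) + 187527 = (-148 + 1971650) + 187527 = 1971502 + 187527 = 2159029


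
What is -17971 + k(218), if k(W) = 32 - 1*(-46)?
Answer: -17893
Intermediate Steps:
k(W) = 78 (k(W) = 32 + 46 = 78)
-17971 + k(218) = -17971 + 78 = -17893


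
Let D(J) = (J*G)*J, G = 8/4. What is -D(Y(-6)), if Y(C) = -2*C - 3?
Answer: -162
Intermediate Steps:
G = 2 (G = 8*(1/4) = 2)
Y(C) = -3 - 2*C
D(J) = 2*J**2 (D(J) = (J*2)*J = (2*J)*J = 2*J**2)
-D(Y(-6)) = -2*(-3 - 2*(-6))**2 = -2*(-3 + 12)**2 = -2*9**2 = -2*81 = -1*162 = -162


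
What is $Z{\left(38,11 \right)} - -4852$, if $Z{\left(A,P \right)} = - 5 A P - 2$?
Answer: $2760$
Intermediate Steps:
$Z{\left(A,P \right)} = -2 - 5 A P$ ($Z{\left(A,P \right)} = - 5 A P - 2 = -2 - 5 A P$)
$Z{\left(38,11 \right)} - -4852 = \left(-2 - 190 \cdot 11\right) - -4852 = \left(-2 - 2090\right) + 4852 = -2092 + 4852 = 2760$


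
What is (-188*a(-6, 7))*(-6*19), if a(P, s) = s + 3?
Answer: 214320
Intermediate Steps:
a(P, s) = 3 + s
(-188*a(-6, 7))*(-6*19) = (-188*(3 + 7))*(-6*19) = -188*10*(-114) = -1880*(-114) = 214320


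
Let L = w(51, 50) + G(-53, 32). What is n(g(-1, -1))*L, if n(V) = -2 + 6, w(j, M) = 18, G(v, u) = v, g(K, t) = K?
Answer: -140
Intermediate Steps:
n(V) = 4
L = -35 (L = 18 - 53 = -35)
n(g(-1, -1))*L = 4*(-35) = -140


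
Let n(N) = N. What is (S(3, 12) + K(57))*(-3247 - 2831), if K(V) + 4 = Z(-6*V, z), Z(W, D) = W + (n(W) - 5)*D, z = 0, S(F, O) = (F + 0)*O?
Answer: 1884180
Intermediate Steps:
S(F, O) = F*O
Z(W, D) = W + D*(-5 + W) (Z(W, D) = W + (W - 5)*D = W + (-5 + W)*D = W + D*(-5 + W))
K(V) = -4 - 6*V (K(V) = -4 + (-6*V - 5*0 + 0*(-6*V)) = -4 + (-6*V + 0 + 0) = -4 - 6*V)
(S(3, 12) + K(57))*(-3247 - 2831) = (3*12 + (-4 - 6*57))*(-3247 - 2831) = (36 + (-4 - 342))*(-6078) = (36 - 346)*(-6078) = -310*(-6078) = 1884180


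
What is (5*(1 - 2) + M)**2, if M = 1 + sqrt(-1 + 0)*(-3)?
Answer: 7 + 24*I ≈ 7.0 + 24.0*I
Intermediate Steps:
M = 1 - 3*I (M = 1 + sqrt(-1)*(-3) = 1 + I*(-3) = 1 - 3*I ≈ 1.0 - 3.0*I)
(5*(1 - 2) + M)**2 = (5*(1 - 2) + (1 - 3*I))**2 = (5*(-1) + (1 - 3*I))**2 = (-5 + (1 - 3*I))**2 = (-4 - 3*I)**2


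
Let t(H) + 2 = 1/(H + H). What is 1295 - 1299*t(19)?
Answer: 146635/38 ≈ 3858.8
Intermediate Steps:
t(H) = -2 + 1/(2*H) (t(H) = -2 + 1/(H + H) = -2 + 1/(2*H))
1295 - 1299*t(19) = 1295 - 1299*(-2 + (½)/19) = 1295 - 1299*(-2 + (½)*(1/19)) = 1295 - 1299*(-2 + 1/38) = 1295 - 1299*(-75/38) = 1295 + 97425/38 = 146635/38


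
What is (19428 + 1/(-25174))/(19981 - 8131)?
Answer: 489080471/298311900 ≈ 1.6395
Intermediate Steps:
(19428 + 1/(-25174))/(19981 - 8131) = (19428 - 1/25174)/11850 = (489080471/25174)*(1/11850) = 489080471/298311900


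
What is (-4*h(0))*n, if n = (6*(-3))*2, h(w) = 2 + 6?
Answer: 1152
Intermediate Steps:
h(w) = 8
n = -36 (n = -18*2 = -36)
(-4*h(0))*n = -4*8*(-36) = -32*(-36) = 1152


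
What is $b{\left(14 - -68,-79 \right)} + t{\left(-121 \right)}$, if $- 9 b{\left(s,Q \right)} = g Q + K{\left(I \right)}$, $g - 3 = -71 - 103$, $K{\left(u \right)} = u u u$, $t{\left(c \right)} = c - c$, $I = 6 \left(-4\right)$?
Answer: $35$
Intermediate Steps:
$I = -24$
$t{\left(c \right)} = 0$
$K{\left(u \right)} = u^{3}$ ($K{\left(u \right)} = u^{2} u = u^{3}$)
$g = -171$ ($g = 3 - 174 = -171$)
$b{\left(s,Q \right)} = 1536 + 19 Q$ ($b{\left(s,Q \right)} = - \frac{- 171 Q + \left(-24\right)^{3}}{9} = - \frac{- 171 Q - 13824}{9} = - \frac{-13824 - 171 Q}{9} = 1536 + 19 Q$)
$b{\left(14 - -68,-79 \right)} + t{\left(-121 \right)} = \left(1536 + 19 \left(-79\right)\right) + 0 = \left(1536 - 1501\right) + 0 = 35 + 0 = 35$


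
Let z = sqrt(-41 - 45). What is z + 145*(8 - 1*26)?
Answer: -2610 + I*sqrt(86) ≈ -2610.0 + 9.2736*I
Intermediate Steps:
z = I*sqrt(86) (z = sqrt(-86) = I*sqrt(86) ≈ 9.2736*I)
z + 145*(8 - 1*26) = I*sqrt(86) + 145*(8 - 1*26) = I*sqrt(86) + 145*(8 - 26) = I*sqrt(86) + 145*(-18) = I*sqrt(86) - 2610 = -2610 + I*sqrt(86)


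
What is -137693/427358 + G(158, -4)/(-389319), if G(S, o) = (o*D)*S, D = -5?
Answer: -54956952347/166378589202 ≈ -0.33031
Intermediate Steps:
G(S, o) = -5*S*o (G(S, o) = (o*(-5))*S = (-5*o)*S = -5*S*o)
-137693/427358 + G(158, -4)/(-389319) = -137693/427358 - 5*158*(-4)/(-389319) = -137693*1/427358 + 3160*(-1/389319) = -137693/427358 - 3160/389319 = -54956952347/166378589202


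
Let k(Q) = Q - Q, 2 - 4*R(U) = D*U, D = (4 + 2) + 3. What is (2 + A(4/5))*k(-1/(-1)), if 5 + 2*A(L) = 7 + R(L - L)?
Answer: 0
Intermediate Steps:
D = 9 (D = 6 + 3 = 9)
R(U) = 1/2 - 9*U/4
A(L) = 5/4 (A(L) = -5/2 + (7 + (1/2 - 9*(L - L)/4))/2 = -5/2 + (7 + (1/2 - 9/4*0))/2 = -5/2 + (7 + (1/2 + 0))/2 = -5/2 + (7 + 1/2)/2 = -5/2 + (1/2)*(15/2) = -5/2 + 15/4 = 5/4)
k(Q) = 0
(2 + A(4/5))*k(-1/(-1)) = (2 + 5/4)*0 = (13/4)*0 = 0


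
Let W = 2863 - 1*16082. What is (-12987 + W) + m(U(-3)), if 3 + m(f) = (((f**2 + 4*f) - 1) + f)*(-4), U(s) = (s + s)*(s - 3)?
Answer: -32109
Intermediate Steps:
U(s) = 2*s*(-3 + s) (U(s) = (2*s)*(-3 + s) = 2*s*(-3 + s))
m(f) = 1 - 20*f - 4*f**2 (m(f) = -3 + (((f**2 + 4*f) - 1) + f)*(-4) = -3 + ((-1 + f**2 + 4*f) + f)*(-4) = -3 + (-1 + f**2 + 5*f)*(-4) = -3 + (4 - 20*f - 4*f**2) = 1 - 20*f - 4*f**2)
W = -13219 (W = 2863 - 16082 = -13219)
(-12987 + W) + m(U(-3)) = (-12987 - 13219) + (1 - 40*(-3)*(-3 - 3) - 4*36*(-3 - 3)**2) = -26206 + (1 - 40*(-3)*(-6) - 4*(2*(-3)*(-6))**2) = -26206 + (1 - 20*36 - 4*36**2) = -26206 + (1 - 720 - 4*1296) = -26206 + (1 - 720 - 5184) = -26206 - 5903 = -32109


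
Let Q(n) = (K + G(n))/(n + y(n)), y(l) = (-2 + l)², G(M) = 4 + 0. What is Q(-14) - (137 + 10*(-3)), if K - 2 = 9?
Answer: -25879/242 ≈ -106.94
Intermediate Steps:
G(M) = 4
K = 11 (K = 2 + 9 = 11)
Q(n) = 15/(n + (-2 + n)²) (Q(n) = (11 + 4)/(n + (-2 + n)²) = 15/(n + (-2 + n)²))
Q(-14) - (137 + 10*(-3)) = 15/(-14 + (-2 - 14)²) - (137 + 10*(-3)) = 15/(-14 + (-16)²) - (137 - 30) = 15/(-14 + 256) - 1*107 = 15/242 - 107 = -25879/242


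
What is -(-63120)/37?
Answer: 63120/37 ≈ 1705.9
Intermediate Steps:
-(-63120)/37 = -526*(-120/37) = 63120/37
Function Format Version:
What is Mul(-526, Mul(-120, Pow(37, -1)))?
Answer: Rational(63120, 37) ≈ 1705.9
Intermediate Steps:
Mul(-526, Mul(-120, Pow(37, -1))) = Mul(-526, Mul(-120, Rational(1, 37))) = Mul(-526, Rational(-120, 37)) = Rational(63120, 37)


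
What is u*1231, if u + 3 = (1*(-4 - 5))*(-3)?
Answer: 29544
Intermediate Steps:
u = 24 (u = -3 + (1*(-4 - 5))*(-3) = -3 + (1*(-9))*(-3) = -3 - 9*(-3) = -3 + 27 = 24)
u*1231 = 24*1231 = 29544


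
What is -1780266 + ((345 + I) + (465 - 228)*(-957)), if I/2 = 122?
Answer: -2006486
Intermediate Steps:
I = 244 (I = 2*122 = 244)
-1780266 + ((345 + I) + (465 - 228)*(-957)) = -1780266 + ((345 + 244) + (465 - 228)*(-957)) = -1780266 + (589 + 237*(-957)) = -1780266 + (589 - 226809) = -1780266 - 226220 = -2006486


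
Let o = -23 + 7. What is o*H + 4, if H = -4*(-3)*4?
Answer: -764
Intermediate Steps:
H = 48 (H = 12*4 = 48)
o = -16
o*H + 4 = -16*48 + 4 = -768 + 4 = -764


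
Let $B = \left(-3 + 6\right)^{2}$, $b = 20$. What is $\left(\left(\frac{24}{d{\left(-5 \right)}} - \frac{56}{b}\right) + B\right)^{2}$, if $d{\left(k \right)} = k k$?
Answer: $\frac{32041}{625} \approx 51.266$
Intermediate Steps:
$d{\left(k \right)} = k^{2}$
$B = 9$ ($B = 3^{2} = 9$)
$\left(\left(\frac{24}{d{\left(-5 \right)}} - \frac{56}{b}\right) + B\right)^{2} = \left(\left(\frac{24}{\left(-5\right)^{2}} - \frac{56}{20}\right) + 9\right)^{2} = \left(\left(\frac{24}{25} - \frac{14}{5}\right) + 9\right)^{2} = \left(- \frac{46}{25} + 9\right)^{2} = \left(\frac{179}{25}\right)^{2} = \frac{32041}{625}$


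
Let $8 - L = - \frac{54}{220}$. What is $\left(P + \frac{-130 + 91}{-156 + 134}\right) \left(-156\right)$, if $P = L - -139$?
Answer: $- \frac{1278576}{55} \approx -23247.0$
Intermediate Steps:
$L = \frac{907}{110}$ ($L = 8 - - \frac{54}{220} = 8 - \left(-54\right) \frac{1}{220} = 8 - - \frac{27}{110} = 8 + \frac{27}{110} = \frac{907}{110} \approx 8.2455$)
$P = \frac{16197}{110}$ ($P = \frac{907}{110} - -139 = \frac{907}{110} + 139 = \frac{16197}{110} \approx 147.25$)
$\left(P + \frac{-130 + 91}{-156 + 134}\right) \left(-156\right) = \left(\frac{16197}{110} + \frac{-130 + 91}{-156 + 134}\right) \left(-156\right) = \left(\frac{16197}{110} - \frac{39}{-22}\right) \left(-156\right) = \left(\frac{16197}{110} - - \frac{39}{22}\right) \left(-156\right) = \left(\frac{16197}{110} + \frac{39}{22}\right) \left(-156\right) = \frac{8196}{55} \left(-156\right) = - \frac{1278576}{55}$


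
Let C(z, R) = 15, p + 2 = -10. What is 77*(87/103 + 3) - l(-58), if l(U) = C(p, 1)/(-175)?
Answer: 1067529/3605 ≈ 296.12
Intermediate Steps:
p = -12 (p = -2 - 10 = -12)
l(U) = -3/35 (l(U) = 15/(-175) = 15*(-1/175) = -3/35)
77*(87/103 + 3) - l(-58) = 77*(87/103 + 3) - 1*(-3/35) = 77*(87*(1/103) + 3) + 3/35 = 77*(87/103 + 3) + 3/35 = 77*(396/103) + 3/35 = 30492/103 + 3/35 = 1067529/3605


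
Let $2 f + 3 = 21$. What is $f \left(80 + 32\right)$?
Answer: $1008$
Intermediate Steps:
$f = 9$ ($f = - \frac{3}{2} + \frac{1}{2} \cdot 21 = - \frac{3}{2} + \frac{21}{2} = 9$)
$f \left(80 + 32\right) = 9 \left(80 + 32\right) = 9 \cdot 112 = 1008$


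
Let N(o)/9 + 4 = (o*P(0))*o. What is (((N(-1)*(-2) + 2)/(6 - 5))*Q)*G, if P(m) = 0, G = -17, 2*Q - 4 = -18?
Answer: 8806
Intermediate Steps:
Q = -7 (Q = 2 + (1/2)*(-18) = 2 - 9 = -7)
N(o) = -36 (N(o) = -36 + 9*((o*0)*o) = -36 + 9*(0*o) = -36 + 9*0 = -36 + 0 = -36)
(((N(-1)*(-2) + 2)/(6 - 5))*Q)*G = (((-36*(-2) + 2)/(6 - 5))*(-7))*(-17) = (((72 + 2)/1)*(-7))*(-17) = ((74*1)*(-7))*(-17) = (74*(-7))*(-17) = -518*(-17) = 8806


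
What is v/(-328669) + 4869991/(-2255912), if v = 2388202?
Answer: -6988188622203/741448341128 ≈ -9.4250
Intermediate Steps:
v/(-328669) + 4869991/(-2255912) = 2388202/(-328669) + 4869991/(-2255912) = 2388202*(-1/328669) + 4869991*(-1/2255912) = -2388202/328669 - 4869991/2255912 = -6988188622203/741448341128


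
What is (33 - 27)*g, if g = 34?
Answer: 204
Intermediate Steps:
(33 - 27)*g = (33 - 27)*34 = 6*34 = 204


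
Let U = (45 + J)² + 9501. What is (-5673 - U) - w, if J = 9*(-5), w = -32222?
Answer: 17048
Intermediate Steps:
J = -45
U = 9501 (U = (45 - 45)² + 9501 = 0² + 9501 = 0 + 9501 = 9501)
(-5673 - U) - w = (-5673 - 1*9501) - 1*(-32222) = (-5673 - 9501) + 32222 = -15174 + 32222 = 17048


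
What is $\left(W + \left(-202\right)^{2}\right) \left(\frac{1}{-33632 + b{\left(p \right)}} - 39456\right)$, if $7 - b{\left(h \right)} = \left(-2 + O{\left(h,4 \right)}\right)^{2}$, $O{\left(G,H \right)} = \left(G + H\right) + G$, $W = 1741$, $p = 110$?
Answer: $- \frac{139175650550225}{82909} \approx -1.6787 \cdot 10^{9}$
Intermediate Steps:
$O{\left(G,H \right)} = H + 2 G$
$b{\left(h \right)} = 7 - \left(2 + 2 h\right)^{2}$ ($b{\left(h \right)} = 7 - \left(-2 + \left(4 + 2 h\right)\right)^{2} = 7 - \left(2 + 2 h\right)^{2}$)
$\left(W + \left(-202\right)^{2}\right) \left(\frac{1}{-33632 + b{\left(p \right)}} - 39456\right) = \left(1741 + \left(-202\right)^{2}\right) \left(\frac{1}{-33632 + \left(7 - 4 \left(1 + 110\right)^{2}\right)} - 39456\right) = \left(1741 + 40804\right) \left(\frac{1}{-33632 + \left(7 - 4 \cdot 111^{2}\right)} - 39456\right) = 42545 \left(\frac{1}{-33632 + \left(7 - 49284\right)} - 39456\right) = 42545 \left(\frac{1}{-33632 - 49277} - 39456\right) = 42545 \left(\frac{1}{-82909} - 39456\right) = 42545 \left(- \frac{1}{82909} - 39456\right) = 42545 \left(- \frac{3271257505}{82909}\right) = - \frac{139175650550225}{82909}$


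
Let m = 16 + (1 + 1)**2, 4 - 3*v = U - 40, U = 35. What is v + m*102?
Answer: 2043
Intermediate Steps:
v = 3 (v = 4/3 - (35 - 40)/3 = 4/3 - 1/3*(-5) = 4/3 + 5/3 = 3)
m = 20 (m = 16 + 2**2 = 16 + 4 = 20)
v + m*102 = 3 + 20*102 = 3 + 2040 = 2043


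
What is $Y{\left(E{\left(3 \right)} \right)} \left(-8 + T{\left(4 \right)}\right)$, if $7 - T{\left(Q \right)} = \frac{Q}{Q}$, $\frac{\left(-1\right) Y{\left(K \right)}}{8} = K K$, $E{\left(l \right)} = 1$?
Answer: $16$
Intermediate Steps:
$Y{\left(K \right)} = - 8 K^{2}$ ($Y{\left(K \right)} = - 8 K K = - 8 K^{2}$)
$T{\left(Q \right)} = 6$ ($T{\left(Q \right)} = 7 - \frac{Q}{Q} = 7 - 1 = 6$)
$Y{\left(E{\left(3 \right)} \right)} \left(-8 + T{\left(4 \right)}\right) = - 8 \cdot 1^{2} \left(-8 + 6\right) = \left(-8\right) 1 \left(-2\right) = \left(-8\right) \left(-2\right) = 16$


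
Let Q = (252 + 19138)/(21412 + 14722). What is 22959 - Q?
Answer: 59255794/2581 ≈ 22958.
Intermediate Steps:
Q = 1385/2581 (Q = 19390/36134 = 19390*(1/36134) = 1385/2581 ≈ 0.53661)
22959 - Q = 22959 - 1*1385/2581 = 22959 - 1385/2581 = 59255794/2581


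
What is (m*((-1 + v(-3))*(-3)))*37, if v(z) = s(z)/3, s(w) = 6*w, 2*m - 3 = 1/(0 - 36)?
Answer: 27713/24 ≈ 1154.7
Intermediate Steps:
m = 107/72 (m = 3/2 + 1/(2*(0 - 36)) = 3/2 + (½)/(-36) = 3/2 + (½)*(-1/36) = 3/2 - 1/72 = 107/72 ≈ 1.4861)
v(z) = 2*z (v(z) = (6*z)/3 = (6*z)*(⅓) = 2*z)
(m*((-1 + v(-3))*(-3)))*37 = (107*((-1 + 2*(-3))*(-3))/72)*37 = (107*((-1 - 6)*(-3))/72)*37 = (107*(-7*(-3))/72)*37 = ((107/72)*21)*37 = (749/24)*37 = 27713/24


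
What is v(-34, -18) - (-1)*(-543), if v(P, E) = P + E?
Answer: -595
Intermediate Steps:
v(P, E) = E + P
v(-34, -18) - (-1)*(-543) = (-18 - 34) - (-1)*(-543) = -52 - 1*543 = -52 - 543 = -595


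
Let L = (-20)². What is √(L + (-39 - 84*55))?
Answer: I*√4259 ≈ 65.261*I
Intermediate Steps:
L = 400
√(L + (-39 - 84*55)) = √(400 + (-39 - 84*55)) = √(400 + (-39 - 4620)) = √(400 - 4659) = √(-4259) = I*√4259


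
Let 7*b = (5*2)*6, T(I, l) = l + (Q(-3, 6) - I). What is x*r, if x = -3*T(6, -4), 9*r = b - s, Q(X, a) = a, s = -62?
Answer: 1976/21 ≈ 94.095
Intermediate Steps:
T(I, l) = 6 + l - I (T(I, l) = l + (6 - I) = 6 + l - I)
b = 60/7 (b = ((5*2)*6)/7 = (10*6)/7 = (⅐)*60 = 60/7 ≈ 8.5714)
r = 494/63 (r = (60/7 - 1*(-62))/9 = (60/7 + 62)/9 = (⅑)*(494/7) = 494/63 ≈ 7.8413)
x = 12 (x = -3*(6 - 4 - 1*6) = -3*(6 - 4 - 6) = -3*(-4) = 12)
x*r = 12*(494/63) = 1976/21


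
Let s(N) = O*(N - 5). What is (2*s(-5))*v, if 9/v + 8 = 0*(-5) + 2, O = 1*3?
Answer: 90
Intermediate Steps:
O = 3
v = -3/2 (v = 9/(-8 + (0*(-5) + 2)) = 9/(-8 + (0 + 2)) = 9/(-8 + 2) = 9/(-6) = 9*(-⅙) = -3/2 ≈ -1.5000)
s(N) = -15 + 3*N (s(N) = 3*(N - 5) = 3*(-5 + N) = -15 + 3*N)
(2*s(-5))*v = (2*(-15 + 3*(-5)))*(-3/2) = (2*(-15 - 15))*(-3/2) = (2*(-30))*(-3/2) = -60*(-3/2) = 90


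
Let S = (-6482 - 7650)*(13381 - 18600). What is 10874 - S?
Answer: -73744034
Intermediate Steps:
S = 73754908 (S = -14132*(-5219) = 73754908)
10874 - S = 10874 - 1*73754908 = 10874 - 73754908 = -73744034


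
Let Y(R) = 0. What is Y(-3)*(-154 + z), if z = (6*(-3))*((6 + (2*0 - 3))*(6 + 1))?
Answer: 0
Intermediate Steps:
z = -378 (z = -18*(6 + (0 - 3))*7 = -18*(6 - 3)*7 = -54*7 = -18*21 = -378)
Y(-3)*(-154 + z) = 0*(-154 - 378) = 0*(-532) = 0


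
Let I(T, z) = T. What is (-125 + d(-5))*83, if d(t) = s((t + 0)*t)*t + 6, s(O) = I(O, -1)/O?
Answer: -10292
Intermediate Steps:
s(O) = 1 (s(O) = O/O = 1)
d(t) = 6 + t (d(t) = 1*t + 6 = t + 6 = 6 + t)
(-125 + d(-5))*83 = (-125 + (6 - 5))*83 = (-125 + 1)*83 = -124*83 = -10292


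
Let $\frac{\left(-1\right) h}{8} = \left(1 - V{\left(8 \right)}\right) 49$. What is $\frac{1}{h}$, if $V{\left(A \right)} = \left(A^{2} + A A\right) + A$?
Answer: $\frac{1}{52920} \approx 1.8896 \cdot 10^{-5}$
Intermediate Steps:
$V{\left(A \right)} = A + 2 A^{2}$ ($V{\left(A \right)} = \left(A^{2} + A^{2}\right) + A = 2 A^{2} + A = A + 2 A^{2}$)
$h = 52920$ ($h = - 8 \left(1 - 8 \left(1 + 2 \cdot 8\right)\right) 49 = - 8 \left(1 - 8 \left(1 + 16\right)\right) 49 = - 8 \left(1 - 8 \cdot 17\right) 49 = - 8 \left(1 - 136\right) 49 = - 8 \left(\left(-135\right) 49\right) = \left(-8\right) \left(-6615\right) = 52920$)
$\frac{1}{h} = \frac{1}{52920}$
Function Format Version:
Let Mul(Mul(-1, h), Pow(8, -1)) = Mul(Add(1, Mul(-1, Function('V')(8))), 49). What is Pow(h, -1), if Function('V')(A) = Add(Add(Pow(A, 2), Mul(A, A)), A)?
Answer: Rational(1, 52920) ≈ 1.8896e-5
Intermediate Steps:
Function('V')(A) = Add(A, Mul(2, Pow(A, 2))) (Function('V')(A) = Add(Add(Pow(A, 2), Pow(A, 2)), A) = Add(Mul(2, Pow(A, 2)), A) = Add(A, Mul(2, Pow(A, 2))))
h = 52920 (h = Mul(-8, Mul(Add(1, Mul(-1, Mul(8, Add(1, Mul(2, 8))))), 49)) = Mul(-8, Mul(Add(1, Mul(-1, Mul(8, Add(1, 16)))), 49)) = Mul(-8, Mul(Add(1, Mul(-1, Mul(8, 17))), 49)) = Mul(-8, Mul(Add(1, Mul(-1, 136)), 49)) = Mul(-8, Mul(Add(1, -136), 49)) = Mul(-8, Mul(-135, 49)) = Mul(-8, -6615) = 52920)
Pow(h, -1) = Pow(52920, -1) = Rational(1, 52920)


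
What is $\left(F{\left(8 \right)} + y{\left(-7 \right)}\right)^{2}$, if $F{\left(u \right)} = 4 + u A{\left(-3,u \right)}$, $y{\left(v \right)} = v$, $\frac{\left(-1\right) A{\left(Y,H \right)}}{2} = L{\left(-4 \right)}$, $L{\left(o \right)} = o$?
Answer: $3721$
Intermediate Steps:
$A{\left(Y,H \right)} = 8$ ($A{\left(Y,H \right)} = \left(-2\right) \left(-4\right) = 8$)
$F{\left(u \right)} = 4 + 8 u$ ($F{\left(u \right)} = 4 + u 8 = 4 + 8 u$)
$\left(F{\left(8 \right)} + y{\left(-7 \right)}\right)^{2} = \left(\left(4 + 8 \cdot 8\right) - 7\right)^{2} = \left(\left(4 + 64\right) - 7\right)^{2} = \left(68 - 7\right)^{2} = 61^{2} = 3721$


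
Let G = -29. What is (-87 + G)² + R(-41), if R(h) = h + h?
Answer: 13374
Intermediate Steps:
R(h) = 2*h
(-87 + G)² + R(-41) = (-87 - 29)² + 2*(-41) = (-116)² - 82 = 13456 - 82 = 13374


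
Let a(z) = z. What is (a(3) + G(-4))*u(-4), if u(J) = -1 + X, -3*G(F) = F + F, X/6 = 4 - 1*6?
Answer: -221/3 ≈ -73.667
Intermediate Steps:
X = -12 (X = 6*(4 - 1*6) = 6*(4 - 6) = 6*(-2) = -12)
G(F) = -2*F/3 (G(F) = -(F + F)/3 = -2*F/3)
u(J) = -13 (u(J) = -1 - 12 = -13)
(a(3) + G(-4))*u(-4) = (3 - 2/3*(-4))*(-13) = (3 + 8/3)*(-13) = (17/3)*(-13) = -221/3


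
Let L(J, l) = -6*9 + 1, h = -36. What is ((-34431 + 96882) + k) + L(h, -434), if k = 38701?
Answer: 101099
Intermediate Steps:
L(J, l) = -53 (L(J, l) = -54 + 1 = -53)
((-34431 + 96882) + k) + L(h, -434) = ((-34431 + 96882) + 38701) - 53 = (62451 + 38701) - 53 = 101152 - 53 = 101099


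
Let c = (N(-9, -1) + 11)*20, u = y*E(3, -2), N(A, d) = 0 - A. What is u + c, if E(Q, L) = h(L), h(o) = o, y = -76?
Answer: 552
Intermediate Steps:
E(Q, L) = L
N(A, d) = -A
u = 152 (u = -76*(-2) = 152)
c = 400 (c = (-1*(-9) + 11)*20 = (9 + 11)*20 = 20*20 = 400)
u + c = 152 + 400 = 552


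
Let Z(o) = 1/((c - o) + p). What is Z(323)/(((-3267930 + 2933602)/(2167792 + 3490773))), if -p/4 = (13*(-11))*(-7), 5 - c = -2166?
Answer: 514415/65528288 ≈ 0.0078503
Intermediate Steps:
c = 2171 (c = 5 - 1*(-2166) = 5 + 2166 = 2171)
p = -4004 (p = -4*13*(-11)*(-7) = -(-572)*(-7) = -4*1001 = -4004)
Z(o) = 1/(-1833 - o) (Z(o) = 1/((2171 - o) - 4004) = 1/(-1833 - o))
Z(323)/(((-3267930 + 2933602)/(2167792 + 3490773))) = (-1/(1833 + 323))/(((-3267930 + 2933602)/(2167792 + 3490773))) = (-1/2156)/((-334328/5658565)) = (-1*1/2156)/((-334328*1/5658565)) = -1/(2156*(-334328/5658565)) = -1/2156*(-5658565/334328) = 514415/65528288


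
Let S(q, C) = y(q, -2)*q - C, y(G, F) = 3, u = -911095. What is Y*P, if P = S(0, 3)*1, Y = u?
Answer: 2733285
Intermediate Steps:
Y = -911095
S(q, C) = -C + 3*q (S(q, C) = 3*q - C = -C + 3*q)
P = -3 (P = (-1*3 + 3*0)*1 = (-3 + 0)*1 = -3*1 = -3)
Y*P = -911095*(-3) = 2733285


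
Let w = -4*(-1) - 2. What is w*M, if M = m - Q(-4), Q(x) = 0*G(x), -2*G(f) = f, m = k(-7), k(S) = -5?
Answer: -10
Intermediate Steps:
m = -5
G(f) = -f/2
Q(x) = 0 (Q(x) = 0*(-x/2) = 0)
w = 2 (w = 4 - 2 = 2)
M = -5 (M = -5 - 1*0 = -5 + 0 = -5)
w*M = 2*(-5) = -10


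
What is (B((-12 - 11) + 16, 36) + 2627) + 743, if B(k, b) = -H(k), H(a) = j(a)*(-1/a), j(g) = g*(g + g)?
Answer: 3356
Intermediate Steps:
j(g) = 2*g² (j(g) = g*(2*g) = 2*g²)
H(a) = -2*a (H(a) = (2*a²)*(-1/a) = -2*a)
B(k, b) = 2*k (B(k, b) = -(-2)*k = 2*k)
(B((-12 - 11) + 16, 36) + 2627) + 743 = (2*((-12 - 11) + 16) + 2627) + 743 = (2*(-23 + 16) + 2627) + 743 = (2*(-7) + 2627) + 743 = (-14 + 2627) + 743 = 2613 + 743 = 3356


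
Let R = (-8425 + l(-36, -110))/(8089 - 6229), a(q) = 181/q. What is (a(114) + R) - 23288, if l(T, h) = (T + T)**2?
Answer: -274334463/11780 ≈ -23288.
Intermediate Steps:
l(T, h) = 4*T**2 (l(T, h) = (2*T)**2 = 4*T**2)
R = -3241/1860 (R = (-8425 + 4*(-36)**2)/(8089 - 6229) = (-8425 + 4*1296)/1860 = (-8425 + 5184)*(1/1860) = -3241*1/1860 = -3241/1860 ≈ -1.7425)
(a(114) + R) - 23288 = (181/114 - 3241/1860) - 23288 = -1823/11780 - 23288 = -274334463/11780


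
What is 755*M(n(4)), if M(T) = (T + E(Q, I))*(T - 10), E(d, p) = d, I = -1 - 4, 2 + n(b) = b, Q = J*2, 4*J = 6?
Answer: -30200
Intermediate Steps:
J = 3/2 (J = (¼)*6 = 3/2 ≈ 1.5000)
Q = 3 (Q = (3/2)*2 = 3)
n(b) = -2 + b
I = -5
M(T) = (-10 + T)*(3 + T) (M(T) = (T + 3)*(T - 10) = (3 + T)*(-10 + T) = (-10 + T)*(3 + T))
755*M(n(4)) = 755*(-30 + (-2 + 4)² - 7*(-2 + 4)) = 755*(-30 + 2² - 7*2) = 755*(-30 + 4 - 14) = 755*(-40) = -30200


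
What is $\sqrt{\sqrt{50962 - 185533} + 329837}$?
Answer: $\sqrt{329837 + i \sqrt{134571}} \approx 574.31 + 0.319 i$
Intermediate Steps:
$\sqrt{\sqrt{50962 - 185533} + 329837} = \sqrt{\sqrt{-134571} + 329837} = \sqrt{i \sqrt{134571} + 329837} = \sqrt{329837 + i \sqrt{134571}}$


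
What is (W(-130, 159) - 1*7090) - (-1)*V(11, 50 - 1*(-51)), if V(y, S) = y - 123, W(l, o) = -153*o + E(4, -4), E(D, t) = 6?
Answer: -31523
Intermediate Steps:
W(l, o) = 6 - 153*o (W(l, o) = -153*o + 6 = 6 - 153*o)
V(y, S) = -123 + y
(W(-130, 159) - 1*7090) - (-1)*V(11, 50 - 1*(-51)) = ((6 - 153*159) - 1*7090) - (-1)*(-123 + 11) = ((6 - 24327) - 7090) - (-1)*(-112) = (-24321 - 7090) - 1*112 = -31411 - 112 = -31523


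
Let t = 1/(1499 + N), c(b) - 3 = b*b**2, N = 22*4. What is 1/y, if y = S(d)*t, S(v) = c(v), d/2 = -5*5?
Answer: -1587/124997 ≈ -0.012696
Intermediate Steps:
N = 88
c(b) = 3 + b**3 (c(b) = 3 + b*b**2 = 3 + b**3)
d = -50 (d = 2*(-5*5) = 2*(-25) = -50)
S(v) = 3 + v**3
t = 1/1587 (t = 1/(1499 + 88) = 1/1587 ≈ 0.00063012)
y = -124997/1587 (y = (3 + (-50)**3)*(1/1587) = (3 - 125000)*(1/1587) = -124997*1/1587 = -124997/1587 ≈ -78.763)
1/y = 1/(-124997/1587) = -1587/124997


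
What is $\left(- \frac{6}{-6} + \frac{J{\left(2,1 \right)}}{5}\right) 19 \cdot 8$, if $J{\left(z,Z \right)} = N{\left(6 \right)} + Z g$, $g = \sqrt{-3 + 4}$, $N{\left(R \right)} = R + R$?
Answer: $\frac{2736}{5} \approx 547.2$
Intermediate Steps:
$N{\left(R \right)} = 2 R$
$g = 1$ ($g = \sqrt{1} = 1$)
$J{\left(z,Z \right)} = 12 + Z$ ($J{\left(z,Z \right)} = 2 \cdot 6 + Z 1 = 12 + Z$)
$\left(- \frac{6}{-6} + \frac{J{\left(2,1 \right)}}{5}\right) 19 \cdot 8 = \left(- \frac{6}{-6} + \frac{12 + 1}{5}\right) 19 \cdot 8 = \left(\left(-6\right) \left(- \frac{1}{6}\right) + 13 \cdot \frac{1}{5}\right) 19 \cdot 8 = \left(1 + \frac{13}{5}\right) 19 \cdot 8 = \frac{18}{5} \cdot 19 \cdot 8 = \frac{342}{5} \cdot 8 = \frac{2736}{5}$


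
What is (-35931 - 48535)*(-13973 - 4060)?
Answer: 1523175378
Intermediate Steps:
(-35931 - 48535)*(-13973 - 4060) = -84466*(-18033) = 1523175378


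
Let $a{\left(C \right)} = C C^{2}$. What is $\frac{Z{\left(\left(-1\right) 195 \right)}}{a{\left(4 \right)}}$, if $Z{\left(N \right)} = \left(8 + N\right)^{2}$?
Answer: $\frac{34969}{64} \approx 546.39$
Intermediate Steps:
$a{\left(C \right)} = C^{3}$
$\frac{Z{\left(\left(-1\right) 195 \right)}}{a{\left(4 \right)}} = \frac{\left(8 - 195\right)^{2}}{4^{3}} = \frac{\left(8 - 195\right)^{2}}{64} = \left(-187\right)^{2} \cdot \frac{1}{64} = 34969 \cdot \frac{1}{64} = \frac{34969}{64}$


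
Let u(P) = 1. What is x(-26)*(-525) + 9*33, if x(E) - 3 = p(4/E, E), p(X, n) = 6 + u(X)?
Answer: -4953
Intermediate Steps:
p(X, n) = 7 (p(X, n) = 6 + 1 = 7)
x(E) = 10 (x(E) = 3 + 7 = 10)
x(-26)*(-525) + 9*33 = 10*(-525) + 9*33 = -5250 + 297 = -4953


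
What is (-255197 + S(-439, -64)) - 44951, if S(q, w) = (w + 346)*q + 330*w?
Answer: -445066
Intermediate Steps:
S(q, w) = 330*w + q*(346 + w) (S(q, w) = (346 + w)*q + 330*w = q*(346 + w) + 330*w = 330*w + q*(346 + w))
(-255197 + S(-439, -64)) - 44951 = (-255197 + (330*(-64) + 346*(-439) - 439*(-64))) - 44951 = (-255197 + (-21120 - 151894 + 28096)) - 44951 = (-255197 - 144918) - 44951 = -400115 - 44951 = -445066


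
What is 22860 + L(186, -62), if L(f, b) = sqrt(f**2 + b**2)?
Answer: 22860 + 62*sqrt(10) ≈ 23056.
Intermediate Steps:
L(f, b) = sqrt(b**2 + f**2)
22860 + L(186, -62) = 22860 + sqrt((-62)**2 + 186**2) = 22860 + sqrt(3844 + 34596) = 22860 + sqrt(38440) = 22860 + 62*sqrt(10)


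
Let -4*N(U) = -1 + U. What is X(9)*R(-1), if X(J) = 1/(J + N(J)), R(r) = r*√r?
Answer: -I/7 ≈ -0.14286*I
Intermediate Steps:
N(U) = ¼ - U/4 (N(U) = -(-1 + U)/4 = ¼ - U/4)
R(r) = r^(3/2)
X(J) = 1/(¼ + 3*J/4) (X(J) = 1/(J + (¼ - J/4)) = 1/(¼ + 3*J/4))
X(9)*R(-1) = (4/(1 + 3*9))*(-1)^(3/2) = (4/(1 + 27))*(-I) = (4/28)*(-I) = (4*(1/28))*(-I) = (-I)/7 = -I/7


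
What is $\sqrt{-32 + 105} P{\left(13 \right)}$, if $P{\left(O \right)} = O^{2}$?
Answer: $169 \sqrt{73} \approx 1443.9$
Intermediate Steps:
$\sqrt{-32 + 105} P{\left(13 \right)} = \sqrt{-32 + 105} \cdot 13^{2} = \sqrt{73} \cdot 169 = 169 \sqrt{73}$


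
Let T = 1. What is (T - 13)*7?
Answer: -84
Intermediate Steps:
(T - 13)*7 = (1 - 13)*7 = -12*7 = -84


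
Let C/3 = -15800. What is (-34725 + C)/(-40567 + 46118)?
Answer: -82125/5551 ≈ -14.795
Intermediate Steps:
C = -47400 (C = 3*(-15800) = -47400)
(-34725 + C)/(-40567 + 46118) = (-34725 - 47400)/(-40567 + 46118) = -82125/5551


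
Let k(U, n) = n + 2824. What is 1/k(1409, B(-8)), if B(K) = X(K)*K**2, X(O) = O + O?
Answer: 1/1800 ≈ 0.00055556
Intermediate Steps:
X(O) = 2*O
B(K) = 2*K**3 (B(K) = (2*K)*K**2 = 2*K**3)
k(U, n) = 2824 + n
1/k(1409, B(-8)) = 1/(2824 + 2*(-8)**3) = 1/(2824 + 2*(-512)) = 1/(2824 - 1024) = 1/1800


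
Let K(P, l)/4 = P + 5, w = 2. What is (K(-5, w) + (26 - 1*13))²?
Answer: 169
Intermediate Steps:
K(P, l) = 20 + 4*P (K(P, l) = 4*(P + 5) = 4*(5 + P) = 20 + 4*P)
(K(-5, w) + (26 - 1*13))² = ((20 + 4*(-5)) + (26 - 1*13))² = ((20 - 20) + (26 - 13))² = (0 + 13)² = 13² = 169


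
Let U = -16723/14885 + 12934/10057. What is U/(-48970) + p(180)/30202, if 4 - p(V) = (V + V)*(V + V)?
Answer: -475017194870178979/110701396792766650 ≈ -4.2910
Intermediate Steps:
U = 24339379/149698445 (U = -16723*1/14885 + 12934*(1/10057) = -16723/14885 + 12934/10057 = 24339379/149698445 ≈ 0.16259)
p(V) = 4 - 4*V**2 (p(V) = 4 - (V + V)*(V + V) = 4 - 2*V*2*V = 4 - 4*V**2)
U/(-48970) + p(180)/30202 = (24339379/149698445)/(-48970) + (4 - 4*180**2)/30202 = (24339379/149698445)*(-1/48970) + (4 - 4*32400)*(1/30202) = -24339379/7330732851650 + (4 - 129600)*(1/30202) = -24339379/7330732851650 - 129596*1/30202 = -24339379/7330732851650 - 64798/15101 = -475017194870178979/110701396792766650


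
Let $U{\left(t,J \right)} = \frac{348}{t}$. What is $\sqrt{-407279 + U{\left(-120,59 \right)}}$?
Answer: $\frac{i \sqrt{40728190}}{10} \approx 638.19 i$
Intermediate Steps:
$\sqrt{-407279 + U{\left(-120,59 \right)}} = \sqrt{-407279 + \frac{348}{-120}} = \sqrt{-407279 + 348 \left(- \frac{1}{120}\right)} = \sqrt{-407279 - \frac{29}{10}} = \sqrt{- \frac{4072819}{10}} = \frac{i \sqrt{40728190}}{10}$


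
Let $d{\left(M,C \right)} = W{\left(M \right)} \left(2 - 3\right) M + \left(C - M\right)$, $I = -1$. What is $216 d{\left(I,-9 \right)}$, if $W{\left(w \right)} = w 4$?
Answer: $-2592$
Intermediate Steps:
$W{\left(w \right)} = 4 w$
$d{\left(M,C \right)} = C - M - 4 M^{2}$ ($d{\left(M,C \right)} = 4 M \left(2 - 3\right) M + \left(C - M\right) = 4 M \left(-1\right) M + \left(C - M\right) = - 4 M M + \left(C - M\right) = - 4 M^{2} + \left(C - M\right) = C - M - 4 M^{2}$)
$216 d{\left(I,-9 \right)} = 216 \left(-9 - -1 - 4 \left(-1\right)^{2}\right) = 216 \left(-9 + 1 - 4\right) = 216 \left(-12\right) = -2592$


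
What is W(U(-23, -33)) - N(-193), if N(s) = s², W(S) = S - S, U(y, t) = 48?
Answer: -37249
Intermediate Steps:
W(S) = 0
W(U(-23, -33)) - N(-193) = 0 - 1*(-193)² = 0 - 1*37249 = 0 - 37249 = -37249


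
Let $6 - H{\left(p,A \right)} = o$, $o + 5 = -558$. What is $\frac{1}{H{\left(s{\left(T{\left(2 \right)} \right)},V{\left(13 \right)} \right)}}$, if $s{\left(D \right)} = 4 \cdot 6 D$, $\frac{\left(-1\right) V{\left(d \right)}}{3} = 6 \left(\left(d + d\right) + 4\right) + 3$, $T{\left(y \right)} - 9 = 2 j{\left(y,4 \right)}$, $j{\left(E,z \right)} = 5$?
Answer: $\frac{1}{569} \approx 0.0017575$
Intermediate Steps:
$T{\left(y \right)} = 19$ ($T{\left(y \right)} = 9 + 2 \cdot 5 = 9 + 10 = 19$)
$V{\left(d \right)} = -81 - 36 d$ ($V{\left(d \right)} = - 3 \left(6 \left(\left(d + d\right) + 4\right) + 3\right) = - 3 \left(6 \left(2 d + 4\right) + 3\right) = - 3 \left(6 \left(4 + 2 d\right) + 3\right) = - 3 \left(\left(24 + 12 d\right) + 3\right) = - 3 \left(27 + 12 d\right) = -81 - 36 d$)
$o = -563$ ($o = -5 - 558 = -563$)
$s{\left(D \right)} = 24 D$
$H{\left(p,A \right)} = 569$ ($H{\left(p,A \right)} = 6 - -563 = 6 + 563 = 569$)
$\frac{1}{H{\left(s{\left(T{\left(2 \right)} \right)},V{\left(13 \right)} \right)}} = \frac{1}{569}$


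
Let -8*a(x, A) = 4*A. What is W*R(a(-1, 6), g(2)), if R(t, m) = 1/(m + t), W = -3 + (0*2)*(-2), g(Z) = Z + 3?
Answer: -3/2 ≈ -1.5000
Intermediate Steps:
a(x, A) = -A/2
g(Z) = 3 + Z
W = -3 (W = -3 + 0*(-2) = -3 + 0 = -3)
W*R(a(-1, 6), g(2)) = -3/((3 + 2) - ½*6) = -3/(5 - 3) = -3/2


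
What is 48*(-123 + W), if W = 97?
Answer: -1248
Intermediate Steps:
48*(-123 + W) = 48*(-123 + 97) = 48*(-26) = -1248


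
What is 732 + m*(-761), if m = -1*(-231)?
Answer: -175059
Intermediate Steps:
m = 231
732 + m*(-761) = 732 + 231*(-761) = 732 - 175791 = -175059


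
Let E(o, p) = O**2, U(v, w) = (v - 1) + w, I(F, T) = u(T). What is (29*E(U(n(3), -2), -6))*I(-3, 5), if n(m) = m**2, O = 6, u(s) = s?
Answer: 5220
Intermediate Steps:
I(F, T) = T
U(v, w) = -1 + v + w (U(v, w) = (-1 + v) + w = -1 + v + w)
E(o, p) = 36 (E(o, p) = 6**2 = 36)
(29*E(U(n(3), -2), -6))*I(-3, 5) = (29*36)*5 = 1044*5 = 5220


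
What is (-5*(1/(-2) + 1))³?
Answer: -125/8 ≈ -15.625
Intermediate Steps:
(-5*(1/(-2) + 1))³ = (-5*(-½ + 1))³ = (-5*½)³ = (-5/2)³ = -125/8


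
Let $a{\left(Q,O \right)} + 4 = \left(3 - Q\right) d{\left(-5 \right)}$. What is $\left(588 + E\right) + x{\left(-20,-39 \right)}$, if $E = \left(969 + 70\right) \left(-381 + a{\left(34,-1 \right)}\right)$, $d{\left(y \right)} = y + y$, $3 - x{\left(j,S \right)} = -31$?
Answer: $-77303$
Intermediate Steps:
$x{\left(j,S \right)} = 34$ ($x{\left(j,S \right)} = 3 - -31 = 3 + 31 = 34$)
$d{\left(y \right)} = 2 y$
$a{\left(Q,O \right)} = -34 + 10 Q$ ($a{\left(Q,O \right)} = -4 + \left(3 - Q\right) 2 \left(-5\right) = -4 + \left(3 - Q\right) \left(-10\right) = -4 + \left(-30 + 10 Q\right) = -34 + 10 Q$)
$E = -77925$ ($E = \left(969 + 70\right) \left(-381 + \left(-34 + 10 \cdot 34\right)\right) = 1039 \left(-381 + \left(-34 + 340\right)\right) = 1039 \left(-381 + 306\right) = 1039 \left(-75\right) = -77925$)
$\left(588 + E\right) + x{\left(-20,-39 \right)} = \left(588 - 77925\right) + 34 = -77337 + 34 = -77303$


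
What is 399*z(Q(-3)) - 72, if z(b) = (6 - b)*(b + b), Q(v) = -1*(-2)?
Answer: 6312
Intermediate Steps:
Q(v) = 2
z(b) = 2*b*(6 - b) (z(b) = (6 - b)*(2*b) = 2*b*(6 - b))
399*z(Q(-3)) - 72 = 399*(2*2*(6 - 1*2)) - 72 = 399*(2*2*(6 - 2)) - 72 = 399*(2*2*4) - 72 = 399*16 - 72 = 6384 - 72 = 6312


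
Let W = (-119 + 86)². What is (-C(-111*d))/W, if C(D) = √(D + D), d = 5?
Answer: -I*√1110/1089 ≈ -0.030594*I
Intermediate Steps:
C(D) = √2*√D (C(D) = √(2*D) = √2*√D)
W = 1089 (W = (-33)² = 1089)
(-C(-111*d))/W = -√2*√(-111*5)/1089 = -√2*√(-555)*(1/1089) = -√2*I*√555*(1/1089) = -I*√1110*(1/1089) = -I*√1110/1089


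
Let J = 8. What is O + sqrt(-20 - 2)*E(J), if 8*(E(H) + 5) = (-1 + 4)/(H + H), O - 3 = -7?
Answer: -4 - 637*I*sqrt(22)/128 ≈ -4.0 - 23.342*I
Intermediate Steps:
O = -4 (O = 3 - 7 = -4)
E(H) = -5 + 3/(16*H) (E(H) = -5 + ((-1 + 4)/(H + H))/8 = -5 + (3/((2*H)))/8 = -5 + (3*(1/(2*H)))/8 = -5 + (3/(2*H))/8 = -5 + 3/(16*H))
O + sqrt(-20 - 2)*E(J) = -4 + sqrt(-20 - 2)*(-5 + (3/16)/8) = -4 + sqrt(-22)*(-5 + (3/16)*(1/8)) = -4 + (I*sqrt(22))*(-5 + 3/128) = -4 + (I*sqrt(22))*(-637/128) = -4 - 637*I*sqrt(22)/128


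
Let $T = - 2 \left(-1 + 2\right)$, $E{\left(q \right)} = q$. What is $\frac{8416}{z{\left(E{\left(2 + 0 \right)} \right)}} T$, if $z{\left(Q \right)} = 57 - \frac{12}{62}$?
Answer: $- \frac{521792}{1761} \approx -296.3$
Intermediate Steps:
$T = -2$ ($T = \left(-2\right) 1 = -2$)
$z{\left(Q \right)} = \frac{1761}{31}$ ($z{\left(Q \right)} = 57 - 12 \cdot \frac{1}{62} = 57 - \frac{6}{31} = \frac{1761}{31}$)
$\frac{8416}{z{\left(E{\left(2 + 0 \right)} \right)}} T = \frac{8416}{\frac{1761}{31}} \left(-2\right) = 8416 \cdot \frac{31}{1761} \left(-2\right) = \frac{260896}{1761} \left(-2\right) = - \frac{521792}{1761}$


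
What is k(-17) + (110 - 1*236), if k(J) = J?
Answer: -143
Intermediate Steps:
k(-17) + (110 - 1*236) = -17 + (110 - 1*236) = -17 + (110 - 236) = -17 - 126 = -143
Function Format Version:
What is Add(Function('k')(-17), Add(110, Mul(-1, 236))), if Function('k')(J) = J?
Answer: -143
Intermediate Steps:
Add(Function('k')(-17), Add(110, Mul(-1, 236))) = Add(-17, Add(110, Mul(-1, 236))) = Add(-17, Add(110, -236)) = Add(-17, -126) = -143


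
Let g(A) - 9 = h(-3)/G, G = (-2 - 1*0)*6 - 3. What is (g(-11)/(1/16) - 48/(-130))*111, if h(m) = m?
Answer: 1064712/65 ≈ 16380.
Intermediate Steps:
G = -15 (G = (-2 + 0)*6 - 3 = -2*6 - 3 = -12 - 3 = -15)
g(A) = 46/5 (g(A) = 9 - 3/(-15) = 9 - 3*(-1/15) = 9 + ⅕ = 46/5)
(g(-11)/(1/16) - 48/(-130))*111 = (46/(5*(1/16)) - 48/(-130))*111 = (46/(5*(1/16)) - 48*(-1/130))*111 = ((46/5)*16 + 24/65)*111 = (736/5 + 24/65)*111 = (9592/65)*111 = 1064712/65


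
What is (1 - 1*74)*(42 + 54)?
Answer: -7008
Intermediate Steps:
(1 - 1*74)*(42 + 54) = (1 - 74)*96 = -73*96 = -7008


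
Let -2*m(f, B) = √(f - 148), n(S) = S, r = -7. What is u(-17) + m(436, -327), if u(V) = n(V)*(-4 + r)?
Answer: 187 - 6*√2 ≈ 178.51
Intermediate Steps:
m(f, B) = -√(-148 + f)/2 (m(f, B) = -√(f - 148)/2 = -√(-148 + f)/2)
u(V) = -11*V (u(V) = V*(-4 - 7) = V*(-11) = -11*V)
u(-17) + m(436, -327) = -11*(-17) - √(-148 + 436)/2 = 187 - 6*√2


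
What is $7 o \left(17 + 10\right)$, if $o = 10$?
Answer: $1890$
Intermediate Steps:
$7 o \left(17 + 10\right) = 7 \cdot 10 \left(17 + 10\right) = 70 \cdot 27 = 1890$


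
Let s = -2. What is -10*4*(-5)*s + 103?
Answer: -297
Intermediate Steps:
-10*4*(-5)*s + 103 = -10*4*(-5)*(-2) + 103 = -(-200)*(-2) + 103 = -10*40 + 103 = -400 + 103 = -297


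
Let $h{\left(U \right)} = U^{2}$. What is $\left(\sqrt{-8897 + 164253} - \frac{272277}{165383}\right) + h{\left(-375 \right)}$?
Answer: $\frac{23256712098}{165383} + 2 \sqrt{38839} \approx 1.4102 \cdot 10^{5}$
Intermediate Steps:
$\left(\sqrt{-8897 + 164253} - \frac{272277}{165383}\right) + h{\left(-375 \right)} = \left(\sqrt{-8897 + 164253} - \frac{272277}{165383}\right) + \left(-375\right)^{2} = \left(\sqrt{155356} - \frac{272277}{165383}\right) + 140625 = \left(2 \sqrt{38839} - \frac{272277}{165383}\right) + 140625 = \left(- \frac{272277}{165383} + 2 \sqrt{38839}\right) + 140625 = \frac{23256712098}{165383} + 2 \sqrt{38839}$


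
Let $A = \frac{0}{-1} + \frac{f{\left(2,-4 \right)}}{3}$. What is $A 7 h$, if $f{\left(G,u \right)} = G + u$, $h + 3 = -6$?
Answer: $42$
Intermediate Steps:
$h = -9$ ($h = -3 - 6 = -9$)
$A = - \frac{2}{3}$ ($A = \frac{0}{-1} + \frac{2 - 4}{3} = 0 \left(-1\right) - \frac{2}{3} = 0 - \frac{2}{3} = - \frac{2}{3} \approx -0.66667$)
$A 7 h = \left(- \frac{2}{3}\right) 7 \left(-9\right) = \left(- \frac{14}{3}\right) \left(-9\right) = 42$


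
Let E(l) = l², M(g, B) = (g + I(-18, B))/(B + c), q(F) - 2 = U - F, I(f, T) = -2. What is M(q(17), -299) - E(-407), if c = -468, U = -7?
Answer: -127052759/767 ≈ -1.6565e+5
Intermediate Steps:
q(F) = -5 - F (q(F) = 2 + (-7 - F) = -5 - F)
M(g, B) = (-2 + g)/(-468 + B) (M(g, B) = (g - 2)/(B - 468) = (-2 + g)/(-468 + B))
M(q(17), -299) - E(-407) = (-2 + (-5 - 1*17))/(-468 - 299) - 1*(-407)² = (-2 + (-5 - 17))/(-767) - 1*165649 = -(-2 - 22)/767 - 165649 = -1/767*(-24) - 165649 = 24/767 - 165649 = -127052759/767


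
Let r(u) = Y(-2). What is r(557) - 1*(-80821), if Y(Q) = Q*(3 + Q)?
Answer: 80819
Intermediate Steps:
r(u) = -2 (r(u) = -2*(3 - 2) = -2*1 = -2)
r(557) - 1*(-80821) = -2 - 1*(-80821) = -2 + 80821 = 80819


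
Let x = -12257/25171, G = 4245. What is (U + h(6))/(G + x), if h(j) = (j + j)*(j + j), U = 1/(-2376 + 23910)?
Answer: 78052678387/2300663230692 ≈ 0.033926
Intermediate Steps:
U = 1/21534 ≈ 4.6438e-5
h(j) = 4*j**2 (h(j) = (2*j)*(2*j) = 4*j**2)
x = -12257/25171 (x = -12257*1/25171 = -12257/25171 ≈ -0.48695)
(U + h(6))/(G + x) = (1/21534 + 4*6**2)/(4245 - 12257/25171) = (1/21534 + 4*36)/(106838638/25171) = (1/21534 + 144)*(25171/106838638) = (3100897/21534)*(25171/106838638) = 78052678387/2300663230692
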